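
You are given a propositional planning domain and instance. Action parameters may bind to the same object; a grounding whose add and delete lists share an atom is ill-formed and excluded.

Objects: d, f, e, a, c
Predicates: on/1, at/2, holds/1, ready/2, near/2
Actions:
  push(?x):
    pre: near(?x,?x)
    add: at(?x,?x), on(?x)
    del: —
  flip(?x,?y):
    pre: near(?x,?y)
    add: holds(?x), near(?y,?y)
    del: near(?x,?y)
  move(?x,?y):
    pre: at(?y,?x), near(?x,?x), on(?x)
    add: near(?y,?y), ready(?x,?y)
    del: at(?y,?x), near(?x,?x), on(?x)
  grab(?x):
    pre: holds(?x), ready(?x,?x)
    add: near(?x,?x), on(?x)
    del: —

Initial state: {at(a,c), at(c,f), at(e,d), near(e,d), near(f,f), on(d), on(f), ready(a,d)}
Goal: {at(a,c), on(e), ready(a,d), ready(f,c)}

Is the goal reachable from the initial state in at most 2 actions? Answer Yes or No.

1. flip(e,d)  →  {at(a,c), at(c,f), at(e,d), holds(e), near(d,d), near(f,f), on(d), on(f), ready(a,d)}
2. move(d,e)  →  {at(a,c), at(c,f), holds(e), near(e,e), near(f,f), on(f), ready(a,d), ready(d,e)}
3. push(e)  →  {at(a,c), at(c,f), at(e,e), holds(e), near(e,e), near(f,f), on(e), on(f), ready(a,d), ready(d,e)}
4. move(f,c)  →  {at(a,c), at(e,e), holds(e), near(c,c), near(e,e), on(e), ready(a,d), ready(d,e), ready(f,c)}
optimal plan length = 4; 4 > 2

No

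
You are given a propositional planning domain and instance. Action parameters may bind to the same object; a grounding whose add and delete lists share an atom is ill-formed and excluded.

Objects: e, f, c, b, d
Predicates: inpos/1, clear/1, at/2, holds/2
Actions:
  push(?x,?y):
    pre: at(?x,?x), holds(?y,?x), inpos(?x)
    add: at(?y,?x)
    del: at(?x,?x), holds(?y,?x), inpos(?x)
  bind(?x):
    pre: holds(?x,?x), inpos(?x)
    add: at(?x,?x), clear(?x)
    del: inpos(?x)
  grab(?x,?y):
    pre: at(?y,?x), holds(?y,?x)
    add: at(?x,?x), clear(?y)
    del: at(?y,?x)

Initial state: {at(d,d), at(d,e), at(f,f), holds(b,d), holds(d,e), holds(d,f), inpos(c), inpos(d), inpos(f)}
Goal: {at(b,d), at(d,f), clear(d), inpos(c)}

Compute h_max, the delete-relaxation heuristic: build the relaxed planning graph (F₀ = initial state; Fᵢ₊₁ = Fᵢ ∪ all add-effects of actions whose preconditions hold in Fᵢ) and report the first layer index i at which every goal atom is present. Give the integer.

1

F0 = init (9 atoms)
F1 = F0 ∪ {at(b,d), at(d,f), at(e,e), clear(d)}  (13 atoms)
goal ⊆ F1  ⇒  h_max = 1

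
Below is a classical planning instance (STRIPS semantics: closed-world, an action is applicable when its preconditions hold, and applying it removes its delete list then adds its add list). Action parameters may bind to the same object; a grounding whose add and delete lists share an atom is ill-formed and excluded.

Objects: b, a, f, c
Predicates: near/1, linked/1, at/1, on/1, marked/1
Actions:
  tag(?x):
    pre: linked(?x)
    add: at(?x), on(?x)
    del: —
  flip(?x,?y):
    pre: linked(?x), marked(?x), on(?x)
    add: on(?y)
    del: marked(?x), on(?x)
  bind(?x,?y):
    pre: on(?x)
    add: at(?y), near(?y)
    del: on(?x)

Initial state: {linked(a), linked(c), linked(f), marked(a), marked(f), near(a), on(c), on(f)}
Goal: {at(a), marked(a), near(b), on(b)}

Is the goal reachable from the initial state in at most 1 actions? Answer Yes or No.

No

1. tag(a)  →  {at(a), linked(a), linked(c), linked(f), marked(a), marked(f), near(a), on(a), on(c), on(f)}
2. flip(f,b)  →  {at(a), linked(a), linked(c), linked(f), marked(a), near(a), on(a), on(b), on(c)}
3. bind(a,b)  →  {at(a), at(b), linked(a), linked(c), linked(f), marked(a), near(a), near(b), on(b), on(c)}
optimal plan length = 3; 3 > 1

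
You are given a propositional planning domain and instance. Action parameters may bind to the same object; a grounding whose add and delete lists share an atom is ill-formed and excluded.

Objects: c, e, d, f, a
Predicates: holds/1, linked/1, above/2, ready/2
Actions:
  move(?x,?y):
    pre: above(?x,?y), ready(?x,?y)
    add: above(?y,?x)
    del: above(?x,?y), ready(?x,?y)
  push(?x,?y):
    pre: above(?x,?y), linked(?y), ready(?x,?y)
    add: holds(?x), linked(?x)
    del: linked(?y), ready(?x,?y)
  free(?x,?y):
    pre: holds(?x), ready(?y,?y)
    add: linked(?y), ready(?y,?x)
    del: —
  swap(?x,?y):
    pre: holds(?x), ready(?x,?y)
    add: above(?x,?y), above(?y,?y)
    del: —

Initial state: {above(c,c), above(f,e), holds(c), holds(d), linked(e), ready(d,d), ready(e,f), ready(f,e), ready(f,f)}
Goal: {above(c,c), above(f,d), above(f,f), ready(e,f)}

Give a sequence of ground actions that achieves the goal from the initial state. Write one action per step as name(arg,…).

1. push(f,e)  →  {above(c,c), above(f,e), holds(c), holds(d), holds(f), linked(f), ready(d,d), ready(e,f), ready(f,f)}
2. free(d,f)  →  {above(c,c), above(f,e), holds(c), holds(d), holds(f), linked(f), ready(d,d), ready(e,f), ready(f,d), ready(f,f)}
3. swap(f,d)  →  {above(c,c), above(d,d), above(f,d), above(f,e), holds(c), holds(d), holds(f), linked(f), ready(d,d), ready(e,f), ready(f,d), ready(f,f)}
4. swap(f,f)  →  {above(c,c), above(d,d), above(f,d), above(f,e), above(f,f), holds(c), holds(d), holds(f), linked(f), ready(d,d), ready(e,f), ready(f,d), ready(f,f)}

push(f,e); free(d,f); swap(f,d); swap(f,f)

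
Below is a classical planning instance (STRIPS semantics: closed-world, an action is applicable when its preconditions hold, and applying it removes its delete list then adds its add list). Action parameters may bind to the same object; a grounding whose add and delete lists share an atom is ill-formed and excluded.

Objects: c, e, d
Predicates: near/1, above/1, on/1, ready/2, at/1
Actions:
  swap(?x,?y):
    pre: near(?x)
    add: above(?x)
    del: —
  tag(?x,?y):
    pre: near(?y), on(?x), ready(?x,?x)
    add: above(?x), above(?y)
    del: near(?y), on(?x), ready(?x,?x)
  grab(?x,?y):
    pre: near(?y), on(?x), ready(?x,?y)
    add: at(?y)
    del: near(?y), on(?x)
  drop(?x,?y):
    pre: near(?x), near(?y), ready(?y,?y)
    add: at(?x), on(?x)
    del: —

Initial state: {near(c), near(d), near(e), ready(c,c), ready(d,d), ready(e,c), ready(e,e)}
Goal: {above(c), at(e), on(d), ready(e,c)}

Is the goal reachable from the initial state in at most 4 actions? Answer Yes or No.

1. swap(c,c)  →  {above(c), near(c), near(d), near(e), ready(c,c), ready(d,d), ready(e,c), ready(e,e)}
2. drop(e,c)  →  {above(c), at(e), near(c), near(d), near(e), on(e), ready(c,c), ready(d,d), ready(e,c), ready(e,e)}
3. drop(d,c)  →  {above(c), at(d), at(e), near(c), near(d), near(e), on(d), on(e), ready(c,c), ready(d,d), ready(e,c), ready(e,e)}
optimal plan length = 3; 3 ≤ 4

Yes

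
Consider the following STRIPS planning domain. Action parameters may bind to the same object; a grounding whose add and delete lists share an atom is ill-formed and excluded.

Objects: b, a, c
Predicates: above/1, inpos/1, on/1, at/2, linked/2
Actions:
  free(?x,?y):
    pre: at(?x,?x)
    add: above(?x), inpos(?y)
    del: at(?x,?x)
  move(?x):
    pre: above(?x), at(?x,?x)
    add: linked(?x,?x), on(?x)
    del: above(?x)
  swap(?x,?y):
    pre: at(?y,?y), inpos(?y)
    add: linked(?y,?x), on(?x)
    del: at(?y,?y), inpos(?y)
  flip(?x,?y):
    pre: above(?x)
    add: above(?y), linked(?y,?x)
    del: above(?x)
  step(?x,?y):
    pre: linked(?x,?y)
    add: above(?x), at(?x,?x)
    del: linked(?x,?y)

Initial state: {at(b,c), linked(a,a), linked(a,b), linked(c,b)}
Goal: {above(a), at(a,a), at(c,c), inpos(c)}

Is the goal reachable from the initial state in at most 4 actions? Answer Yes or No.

1. step(a,b)  →  {above(a), at(a,a), at(b,c), linked(a,a), linked(c,b)}
2. free(a,c)  →  {above(a), at(b,c), inpos(c), linked(a,a), linked(c,b)}
3. step(a,a)  →  {above(a), at(a,a), at(b,c), inpos(c), linked(c,b)}
4. step(c,b)  →  {above(a), above(c), at(a,a), at(b,c), at(c,c), inpos(c)}
optimal plan length = 4; 4 ≤ 4

Yes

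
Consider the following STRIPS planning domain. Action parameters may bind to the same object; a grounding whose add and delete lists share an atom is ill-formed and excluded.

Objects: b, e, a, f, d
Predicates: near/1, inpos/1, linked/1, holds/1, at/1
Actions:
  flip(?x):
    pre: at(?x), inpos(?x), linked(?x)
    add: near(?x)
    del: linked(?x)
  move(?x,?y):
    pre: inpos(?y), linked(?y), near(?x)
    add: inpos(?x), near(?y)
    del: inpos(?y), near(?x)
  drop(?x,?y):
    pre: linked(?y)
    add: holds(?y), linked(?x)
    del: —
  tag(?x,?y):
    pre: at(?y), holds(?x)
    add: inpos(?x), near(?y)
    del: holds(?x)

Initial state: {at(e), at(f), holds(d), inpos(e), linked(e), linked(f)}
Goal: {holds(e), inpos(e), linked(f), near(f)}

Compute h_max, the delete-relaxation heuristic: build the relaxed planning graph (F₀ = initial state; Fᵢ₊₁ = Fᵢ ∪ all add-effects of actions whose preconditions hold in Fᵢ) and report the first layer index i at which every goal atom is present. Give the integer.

F0 = init (6 atoms)
F1 = F0 ∪ {holds(e), holds(f), inpos(d), linked(a), linked(b), linked(d), near(e), near(f)}  (14 atoms)
goal ⊆ F1  ⇒  h_max = 1

1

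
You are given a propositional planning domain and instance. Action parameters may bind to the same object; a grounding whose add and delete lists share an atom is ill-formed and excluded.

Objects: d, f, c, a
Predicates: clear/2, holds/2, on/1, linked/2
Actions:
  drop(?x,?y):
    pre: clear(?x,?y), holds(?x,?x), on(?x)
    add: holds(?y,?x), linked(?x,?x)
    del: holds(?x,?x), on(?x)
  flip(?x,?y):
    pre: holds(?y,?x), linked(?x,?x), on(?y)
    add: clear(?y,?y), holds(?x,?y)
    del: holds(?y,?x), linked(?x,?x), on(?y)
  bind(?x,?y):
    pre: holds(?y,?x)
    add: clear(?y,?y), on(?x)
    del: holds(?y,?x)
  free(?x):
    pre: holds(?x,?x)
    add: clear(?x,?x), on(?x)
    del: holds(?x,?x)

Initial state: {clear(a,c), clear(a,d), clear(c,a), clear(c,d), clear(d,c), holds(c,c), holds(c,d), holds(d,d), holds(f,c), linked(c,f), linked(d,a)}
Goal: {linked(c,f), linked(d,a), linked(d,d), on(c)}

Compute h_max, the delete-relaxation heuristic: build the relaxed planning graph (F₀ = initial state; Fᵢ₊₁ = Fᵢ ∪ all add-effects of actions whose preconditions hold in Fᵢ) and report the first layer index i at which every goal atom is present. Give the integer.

F0 = init (11 atoms)
F1 = F0 ∪ {clear(c,c), clear(d,d), clear(f,f), on(c), on(d)}  (16 atoms)
F2 = F1 ∪ {holds(a,c), holds(d,c), linked(c,c), linked(d,d)}  (20 atoms)
goal ⊆ F2  ⇒  h_max = 2

2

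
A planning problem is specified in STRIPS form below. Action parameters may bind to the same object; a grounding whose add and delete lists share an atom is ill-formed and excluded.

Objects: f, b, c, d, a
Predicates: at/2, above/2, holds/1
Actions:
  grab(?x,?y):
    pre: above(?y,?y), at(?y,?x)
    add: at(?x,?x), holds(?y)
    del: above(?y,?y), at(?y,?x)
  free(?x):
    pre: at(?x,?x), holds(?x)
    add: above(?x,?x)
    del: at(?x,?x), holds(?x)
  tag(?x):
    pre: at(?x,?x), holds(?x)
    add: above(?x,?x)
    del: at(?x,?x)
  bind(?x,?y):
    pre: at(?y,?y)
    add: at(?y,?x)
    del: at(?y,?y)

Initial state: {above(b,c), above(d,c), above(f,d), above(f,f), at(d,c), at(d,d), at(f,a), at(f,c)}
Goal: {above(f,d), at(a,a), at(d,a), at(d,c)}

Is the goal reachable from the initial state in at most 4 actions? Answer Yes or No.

1. grab(a,f)  →  {above(b,c), above(d,c), above(f,d), at(a,a), at(d,c), at(d,d), at(f,c), holds(f)}
2. bind(a,d)  →  {above(b,c), above(d,c), above(f,d), at(a,a), at(d,a), at(d,c), at(f,c), holds(f)}
optimal plan length = 2; 2 ≤ 4

Yes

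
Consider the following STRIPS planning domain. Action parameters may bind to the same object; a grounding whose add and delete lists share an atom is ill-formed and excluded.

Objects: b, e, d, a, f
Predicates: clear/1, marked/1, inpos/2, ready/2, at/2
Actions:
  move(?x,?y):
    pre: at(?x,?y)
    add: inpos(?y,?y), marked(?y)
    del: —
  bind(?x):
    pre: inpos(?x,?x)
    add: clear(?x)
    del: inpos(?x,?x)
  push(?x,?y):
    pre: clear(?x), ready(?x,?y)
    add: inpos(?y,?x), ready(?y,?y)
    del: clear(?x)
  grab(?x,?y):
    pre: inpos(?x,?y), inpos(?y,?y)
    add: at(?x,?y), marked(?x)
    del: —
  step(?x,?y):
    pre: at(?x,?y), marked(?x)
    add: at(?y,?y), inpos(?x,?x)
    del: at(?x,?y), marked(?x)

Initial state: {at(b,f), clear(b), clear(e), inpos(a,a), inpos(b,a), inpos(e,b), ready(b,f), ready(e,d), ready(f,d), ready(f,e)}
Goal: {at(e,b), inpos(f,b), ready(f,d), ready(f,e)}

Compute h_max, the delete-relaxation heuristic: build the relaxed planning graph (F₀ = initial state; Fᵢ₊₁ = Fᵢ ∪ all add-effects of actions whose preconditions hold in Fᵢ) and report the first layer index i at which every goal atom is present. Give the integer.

3

F0 = init (10 atoms)
F1 = F0 ∪ {at(a,a), at(b,a), clear(a), inpos(d,e), inpos(f,b), inpos(f,f), marked(a), marked(b), marked(f), ready(d,d), ready(f,f)}  (21 atoms)
F2 = F1 ∪ {at(f,f), clear(f), inpos(b,b)}  (24 atoms)
F3 = F2 ∪ {at(b,b), at(e,b), at(f,b), inpos(d,f), inpos(e,f), marked(e), ready(e,e)}  (31 atoms)
goal ⊆ F3  ⇒  h_max = 3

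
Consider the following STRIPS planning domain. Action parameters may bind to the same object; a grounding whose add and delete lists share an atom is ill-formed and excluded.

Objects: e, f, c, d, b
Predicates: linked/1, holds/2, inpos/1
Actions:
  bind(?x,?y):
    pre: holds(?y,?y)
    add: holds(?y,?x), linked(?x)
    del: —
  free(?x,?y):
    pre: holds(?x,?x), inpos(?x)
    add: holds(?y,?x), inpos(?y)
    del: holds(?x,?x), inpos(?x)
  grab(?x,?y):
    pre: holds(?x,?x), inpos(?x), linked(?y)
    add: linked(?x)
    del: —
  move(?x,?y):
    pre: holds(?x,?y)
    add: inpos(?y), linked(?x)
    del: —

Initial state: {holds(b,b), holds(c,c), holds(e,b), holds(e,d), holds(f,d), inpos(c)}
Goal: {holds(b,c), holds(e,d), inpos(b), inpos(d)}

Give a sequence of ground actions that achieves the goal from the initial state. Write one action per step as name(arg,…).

1. free(c,b)  →  {holds(b,b), holds(b,c), holds(e,b), holds(e,d), holds(f,d), inpos(b)}
2. move(e,d)  →  {holds(b,b), holds(b,c), holds(e,b), holds(e,d), holds(f,d), inpos(b), inpos(d), linked(e)}

free(c,b); move(e,d)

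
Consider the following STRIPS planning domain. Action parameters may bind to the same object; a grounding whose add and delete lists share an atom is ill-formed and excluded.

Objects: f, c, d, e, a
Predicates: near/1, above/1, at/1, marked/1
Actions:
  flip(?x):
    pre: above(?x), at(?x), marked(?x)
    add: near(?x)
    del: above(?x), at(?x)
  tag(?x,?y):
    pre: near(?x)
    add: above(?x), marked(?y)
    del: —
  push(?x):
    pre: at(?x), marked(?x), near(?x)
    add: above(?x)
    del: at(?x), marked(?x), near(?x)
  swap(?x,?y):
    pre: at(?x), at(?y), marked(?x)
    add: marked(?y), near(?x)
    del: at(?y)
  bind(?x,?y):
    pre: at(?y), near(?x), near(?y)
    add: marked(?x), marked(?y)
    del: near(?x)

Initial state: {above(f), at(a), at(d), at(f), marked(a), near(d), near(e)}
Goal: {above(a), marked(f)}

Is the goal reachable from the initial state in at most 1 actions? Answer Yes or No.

1. swap(a,f)  →  {above(f), at(a), at(d), marked(a), marked(f), near(a), near(d), near(e)}
2. tag(a,f)  →  {above(a), above(f), at(a), at(d), marked(a), marked(f), near(a), near(d), near(e)}
optimal plan length = 2; 2 > 1

No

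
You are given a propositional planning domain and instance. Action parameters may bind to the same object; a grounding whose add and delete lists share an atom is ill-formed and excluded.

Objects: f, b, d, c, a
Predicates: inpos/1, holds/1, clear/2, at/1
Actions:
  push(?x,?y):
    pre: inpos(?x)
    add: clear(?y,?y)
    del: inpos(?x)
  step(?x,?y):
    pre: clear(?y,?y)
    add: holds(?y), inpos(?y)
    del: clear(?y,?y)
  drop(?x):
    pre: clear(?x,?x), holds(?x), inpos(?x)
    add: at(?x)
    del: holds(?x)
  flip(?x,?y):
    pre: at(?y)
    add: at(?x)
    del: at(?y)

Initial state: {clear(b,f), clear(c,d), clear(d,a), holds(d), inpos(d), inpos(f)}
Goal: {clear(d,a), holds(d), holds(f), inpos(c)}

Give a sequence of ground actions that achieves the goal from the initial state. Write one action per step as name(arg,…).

push(f,f); push(d,c); step(f,f); step(f,c)

1. push(f,f)  →  {clear(b,f), clear(c,d), clear(d,a), clear(f,f), holds(d), inpos(d)}
2. push(d,c)  →  {clear(b,f), clear(c,c), clear(c,d), clear(d,a), clear(f,f), holds(d)}
3. step(f,f)  →  {clear(b,f), clear(c,c), clear(c,d), clear(d,a), holds(d), holds(f), inpos(f)}
4. step(f,c)  →  {clear(b,f), clear(c,d), clear(d,a), holds(c), holds(d), holds(f), inpos(c), inpos(f)}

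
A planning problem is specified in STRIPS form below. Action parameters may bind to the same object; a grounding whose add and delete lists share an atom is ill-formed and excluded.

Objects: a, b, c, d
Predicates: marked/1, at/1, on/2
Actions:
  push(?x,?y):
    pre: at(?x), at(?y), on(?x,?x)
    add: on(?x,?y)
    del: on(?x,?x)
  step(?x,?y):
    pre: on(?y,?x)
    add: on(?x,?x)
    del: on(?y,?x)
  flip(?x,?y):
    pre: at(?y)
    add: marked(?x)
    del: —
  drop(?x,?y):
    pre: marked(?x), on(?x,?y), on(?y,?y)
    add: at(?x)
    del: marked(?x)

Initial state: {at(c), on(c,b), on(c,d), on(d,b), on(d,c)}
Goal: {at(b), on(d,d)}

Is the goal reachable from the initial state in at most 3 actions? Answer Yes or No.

1. step(b,c)  →  {at(c), on(b,b), on(c,d), on(d,b), on(d,c)}
2. step(d,c)  →  {at(c), on(b,b), on(d,b), on(d,c), on(d,d)}
3. flip(b,c)  →  {at(c), marked(b), on(b,b), on(d,b), on(d,c), on(d,d)}
4. drop(b,b)  →  {at(b), at(c), on(b,b), on(d,b), on(d,c), on(d,d)}
optimal plan length = 4; 4 > 3

No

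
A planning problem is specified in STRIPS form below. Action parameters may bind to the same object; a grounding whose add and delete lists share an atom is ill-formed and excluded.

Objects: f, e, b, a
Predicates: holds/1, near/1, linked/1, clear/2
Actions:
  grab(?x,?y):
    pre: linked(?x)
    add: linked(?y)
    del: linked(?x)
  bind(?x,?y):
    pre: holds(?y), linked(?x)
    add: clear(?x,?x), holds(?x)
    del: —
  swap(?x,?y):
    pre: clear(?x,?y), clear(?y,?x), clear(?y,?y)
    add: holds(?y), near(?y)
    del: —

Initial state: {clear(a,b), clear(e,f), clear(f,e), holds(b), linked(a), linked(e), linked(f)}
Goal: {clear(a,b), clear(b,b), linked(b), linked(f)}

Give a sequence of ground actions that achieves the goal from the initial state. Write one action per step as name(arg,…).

grab(e,b); bind(b,b)

1. grab(e,b)  →  {clear(a,b), clear(e,f), clear(f,e), holds(b), linked(a), linked(b), linked(f)}
2. bind(b,b)  →  {clear(a,b), clear(b,b), clear(e,f), clear(f,e), holds(b), linked(a), linked(b), linked(f)}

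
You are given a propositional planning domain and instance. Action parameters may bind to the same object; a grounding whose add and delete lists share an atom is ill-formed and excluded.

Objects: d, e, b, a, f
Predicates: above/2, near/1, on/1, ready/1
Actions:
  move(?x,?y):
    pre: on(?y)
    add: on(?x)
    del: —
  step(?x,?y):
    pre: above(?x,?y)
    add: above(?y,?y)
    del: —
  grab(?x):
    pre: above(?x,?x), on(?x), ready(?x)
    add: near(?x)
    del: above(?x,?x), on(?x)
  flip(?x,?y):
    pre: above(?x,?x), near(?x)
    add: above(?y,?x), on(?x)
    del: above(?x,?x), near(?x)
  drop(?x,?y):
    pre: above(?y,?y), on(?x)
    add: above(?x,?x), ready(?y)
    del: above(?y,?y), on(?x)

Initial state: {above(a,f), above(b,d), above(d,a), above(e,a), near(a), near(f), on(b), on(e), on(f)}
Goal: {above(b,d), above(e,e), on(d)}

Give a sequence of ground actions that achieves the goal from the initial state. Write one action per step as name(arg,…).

move(d,e); step(d,a); drop(e,a)

1. move(d,e)  →  {above(a,f), above(b,d), above(d,a), above(e,a), near(a), near(f), on(b), on(d), on(e), on(f)}
2. step(d,a)  →  {above(a,a), above(a,f), above(b,d), above(d,a), above(e,a), near(a), near(f), on(b), on(d), on(e), on(f)}
3. drop(e,a)  →  {above(a,f), above(b,d), above(d,a), above(e,a), above(e,e), near(a), near(f), on(b), on(d), on(f), ready(a)}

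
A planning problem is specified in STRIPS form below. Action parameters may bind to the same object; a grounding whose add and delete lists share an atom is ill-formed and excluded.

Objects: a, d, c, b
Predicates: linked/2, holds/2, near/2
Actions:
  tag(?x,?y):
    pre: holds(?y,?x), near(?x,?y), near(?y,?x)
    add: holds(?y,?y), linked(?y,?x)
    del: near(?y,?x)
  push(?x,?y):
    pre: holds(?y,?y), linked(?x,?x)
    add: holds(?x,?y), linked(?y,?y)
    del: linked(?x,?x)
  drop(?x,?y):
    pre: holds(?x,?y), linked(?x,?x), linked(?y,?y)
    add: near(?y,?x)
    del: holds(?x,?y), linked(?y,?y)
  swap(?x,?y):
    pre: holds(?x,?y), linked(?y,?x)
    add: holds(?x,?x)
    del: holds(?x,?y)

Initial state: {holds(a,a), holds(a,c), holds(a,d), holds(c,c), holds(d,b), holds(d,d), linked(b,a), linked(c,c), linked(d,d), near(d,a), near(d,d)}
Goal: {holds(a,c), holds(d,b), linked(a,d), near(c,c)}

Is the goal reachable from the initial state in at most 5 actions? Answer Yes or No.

1. push(d,a)  →  {holds(a,a), holds(a,c), holds(a,d), holds(c,c), holds(d,a), holds(d,b), holds(d,d), linked(a,a), linked(b,a), linked(c,c), near(d,a), near(d,d)}
2. tag(d,d)  →  {holds(a,a), holds(a,c), holds(a,d), holds(c,c), holds(d,a), holds(d,b), holds(d,d), linked(a,a), linked(b,a), linked(c,c), linked(d,d), near(d,a)}
3. drop(d,a)  →  {holds(a,a), holds(a,c), holds(a,d), holds(c,c), holds(d,b), holds(d,d), linked(b,a), linked(c,c), linked(d,d), near(a,d), near(d,a)}
4. tag(d,a)  →  {holds(a,a), holds(a,c), holds(a,d), holds(c,c), holds(d,b), holds(d,d), linked(a,d), linked(b,a), linked(c,c), linked(d,d), near(d,a)}
5. drop(c,c)  →  {holds(a,a), holds(a,c), holds(a,d), holds(d,b), holds(d,d), linked(a,d), linked(b,a), linked(d,d), near(c,c), near(d,a)}
optimal plan length = 5; 5 ≤ 5

Yes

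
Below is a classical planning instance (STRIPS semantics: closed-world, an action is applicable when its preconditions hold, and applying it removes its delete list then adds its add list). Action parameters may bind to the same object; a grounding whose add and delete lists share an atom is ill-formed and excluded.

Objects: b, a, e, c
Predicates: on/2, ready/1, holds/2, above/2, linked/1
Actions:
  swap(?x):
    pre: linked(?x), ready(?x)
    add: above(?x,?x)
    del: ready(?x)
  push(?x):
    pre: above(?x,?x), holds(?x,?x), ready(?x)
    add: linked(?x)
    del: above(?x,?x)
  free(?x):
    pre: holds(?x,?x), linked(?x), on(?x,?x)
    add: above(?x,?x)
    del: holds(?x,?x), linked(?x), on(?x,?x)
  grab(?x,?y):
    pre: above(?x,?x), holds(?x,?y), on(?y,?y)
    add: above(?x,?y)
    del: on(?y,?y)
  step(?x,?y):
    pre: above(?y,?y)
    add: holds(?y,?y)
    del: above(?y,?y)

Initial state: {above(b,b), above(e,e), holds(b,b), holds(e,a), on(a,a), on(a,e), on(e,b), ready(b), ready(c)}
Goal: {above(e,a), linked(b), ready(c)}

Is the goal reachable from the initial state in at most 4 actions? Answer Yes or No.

1. push(b)  →  {above(e,e), holds(b,b), holds(e,a), linked(b), on(a,a), on(a,e), on(e,b), ready(b), ready(c)}
2. grab(e,a)  →  {above(e,a), above(e,e), holds(b,b), holds(e,a), linked(b), on(a,e), on(e,b), ready(b), ready(c)}
optimal plan length = 2; 2 ≤ 4

Yes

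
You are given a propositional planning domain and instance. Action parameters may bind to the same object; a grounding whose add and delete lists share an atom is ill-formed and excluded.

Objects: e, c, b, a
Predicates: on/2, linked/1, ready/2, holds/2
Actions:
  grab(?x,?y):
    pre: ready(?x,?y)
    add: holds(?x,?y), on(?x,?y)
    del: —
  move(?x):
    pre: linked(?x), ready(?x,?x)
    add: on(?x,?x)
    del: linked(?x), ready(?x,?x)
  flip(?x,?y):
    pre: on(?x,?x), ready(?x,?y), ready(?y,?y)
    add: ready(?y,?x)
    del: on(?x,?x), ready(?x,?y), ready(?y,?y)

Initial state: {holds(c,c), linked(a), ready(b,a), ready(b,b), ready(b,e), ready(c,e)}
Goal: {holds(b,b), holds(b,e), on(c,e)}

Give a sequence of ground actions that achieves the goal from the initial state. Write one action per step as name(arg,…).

1. grab(c,e)  →  {holds(c,c), holds(c,e), linked(a), on(c,e), ready(b,a), ready(b,b), ready(b,e), ready(c,e)}
2. grab(b,e)  →  {holds(b,e), holds(c,c), holds(c,e), linked(a), on(b,e), on(c,e), ready(b,a), ready(b,b), ready(b,e), ready(c,e)}
3. grab(b,b)  →  {holds(b,b), holds(b,e), holds(c,c), holds(c,e), linked(a), on(b,b), on(b,e), on(c,e), ready(b,a), ready(b,b), ready(b,e), ready(c,e)}

grab(c,e); grab(b,e); grab(b,b)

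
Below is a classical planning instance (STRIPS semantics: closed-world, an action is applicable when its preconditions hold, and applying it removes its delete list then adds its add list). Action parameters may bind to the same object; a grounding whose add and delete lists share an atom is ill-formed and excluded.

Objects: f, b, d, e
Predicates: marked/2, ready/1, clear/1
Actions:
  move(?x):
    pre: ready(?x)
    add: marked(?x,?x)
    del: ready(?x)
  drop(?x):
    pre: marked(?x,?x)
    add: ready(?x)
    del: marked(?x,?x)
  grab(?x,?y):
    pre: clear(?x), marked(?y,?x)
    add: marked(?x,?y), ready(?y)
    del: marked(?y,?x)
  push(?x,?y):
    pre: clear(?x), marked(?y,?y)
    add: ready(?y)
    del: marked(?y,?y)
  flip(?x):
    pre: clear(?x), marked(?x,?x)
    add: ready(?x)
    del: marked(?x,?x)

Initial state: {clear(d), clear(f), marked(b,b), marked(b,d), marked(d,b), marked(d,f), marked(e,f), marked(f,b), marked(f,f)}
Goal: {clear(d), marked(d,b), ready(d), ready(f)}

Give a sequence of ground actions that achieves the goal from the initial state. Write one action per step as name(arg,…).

drop(f); grab(f,d)

1. drop(f)  →  {clear(d), clear(f), marked(b,b), marked(b,d), marked(d,b), marked(d,f), marked(e,f), marked(f,b), ready(f)}
2. grab(f,d)  →  {clear(d), clear(f), marked(b,b), marked(b,d), marked(d,b), marked(e,f), marked(f,b), marked(f,d), ready(d), ready(f)}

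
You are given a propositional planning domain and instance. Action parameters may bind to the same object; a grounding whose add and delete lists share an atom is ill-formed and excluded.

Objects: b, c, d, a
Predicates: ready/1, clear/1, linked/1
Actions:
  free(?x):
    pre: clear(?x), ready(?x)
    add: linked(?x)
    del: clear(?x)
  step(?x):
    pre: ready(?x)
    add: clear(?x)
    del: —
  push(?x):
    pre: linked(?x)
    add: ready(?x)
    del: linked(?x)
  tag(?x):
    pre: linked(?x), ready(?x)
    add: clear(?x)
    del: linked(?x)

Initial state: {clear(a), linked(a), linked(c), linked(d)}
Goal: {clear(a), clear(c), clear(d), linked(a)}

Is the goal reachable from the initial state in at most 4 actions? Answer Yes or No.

1. push(c)  →  {clear(a), linked(a), linked(d), ready(c)}
2. step(c)  →  {clear(a), clear(c), linked(a), linked(d), ready(c)}
3. push(d)  →  {clear(a), clear(c), linked(a), ready(c), ready(d)}
4. step(d)  →  {clear(a), clear(c), clear(d), linked(a), ready(c), ready(d)}
optimal plan length = 4; 4 ≤ 4

Yes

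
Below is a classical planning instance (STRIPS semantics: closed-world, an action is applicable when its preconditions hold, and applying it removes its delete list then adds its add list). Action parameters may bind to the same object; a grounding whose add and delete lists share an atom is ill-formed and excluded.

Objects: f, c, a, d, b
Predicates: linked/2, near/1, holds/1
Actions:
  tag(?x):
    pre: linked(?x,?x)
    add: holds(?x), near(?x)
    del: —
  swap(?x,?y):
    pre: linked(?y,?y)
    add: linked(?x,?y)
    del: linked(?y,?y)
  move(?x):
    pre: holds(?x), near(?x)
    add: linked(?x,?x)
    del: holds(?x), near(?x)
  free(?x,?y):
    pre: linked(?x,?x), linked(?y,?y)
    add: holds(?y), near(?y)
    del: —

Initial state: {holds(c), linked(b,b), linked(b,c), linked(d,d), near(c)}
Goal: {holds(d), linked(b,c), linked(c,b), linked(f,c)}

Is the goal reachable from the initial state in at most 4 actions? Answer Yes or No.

Yes

1. tag(d)  →  {holds(c), holds(d), linked(b,b), linked(b,c), linked(d,d), near(c), near(d)}
2. swap(c,b)  →  {holds(c), holds(d), linked(b,c), linked(c,b), linked(d,d), near(c), near(d)}
3. move(c)  →  {holds(d), linked(b,c), linked(c,b), linked(c,c), linked(d,d), near(d)}
4. swap(f,c)  →  {holds(d), linked(b,c), linked(c,b), linked(d,d), linked(f,c), near(d)}
optimal plan length = 4; 4 ≤ 4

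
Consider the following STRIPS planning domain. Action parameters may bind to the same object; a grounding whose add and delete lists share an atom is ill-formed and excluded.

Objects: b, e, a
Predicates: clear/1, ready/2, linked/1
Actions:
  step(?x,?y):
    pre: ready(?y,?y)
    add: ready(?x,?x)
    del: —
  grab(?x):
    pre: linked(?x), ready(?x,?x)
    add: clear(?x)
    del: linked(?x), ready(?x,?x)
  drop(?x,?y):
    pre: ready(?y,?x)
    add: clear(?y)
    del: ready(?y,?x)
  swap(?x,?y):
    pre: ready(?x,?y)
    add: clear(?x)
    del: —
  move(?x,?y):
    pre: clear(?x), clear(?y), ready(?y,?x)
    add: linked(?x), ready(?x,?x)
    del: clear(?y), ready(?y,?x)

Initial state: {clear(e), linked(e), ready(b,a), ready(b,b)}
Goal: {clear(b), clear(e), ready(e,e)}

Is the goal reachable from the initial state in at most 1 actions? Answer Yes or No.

No

1. step(e,b)  →  {clear(e), linked(e), ready(b,a), ready(b,b), ready(e,e)}
2. drop(b,b)  →  {clear(b), clear(e), linked(e), ready(b,a), ready(e,e)}
optimal plan length = 2; 2 > 1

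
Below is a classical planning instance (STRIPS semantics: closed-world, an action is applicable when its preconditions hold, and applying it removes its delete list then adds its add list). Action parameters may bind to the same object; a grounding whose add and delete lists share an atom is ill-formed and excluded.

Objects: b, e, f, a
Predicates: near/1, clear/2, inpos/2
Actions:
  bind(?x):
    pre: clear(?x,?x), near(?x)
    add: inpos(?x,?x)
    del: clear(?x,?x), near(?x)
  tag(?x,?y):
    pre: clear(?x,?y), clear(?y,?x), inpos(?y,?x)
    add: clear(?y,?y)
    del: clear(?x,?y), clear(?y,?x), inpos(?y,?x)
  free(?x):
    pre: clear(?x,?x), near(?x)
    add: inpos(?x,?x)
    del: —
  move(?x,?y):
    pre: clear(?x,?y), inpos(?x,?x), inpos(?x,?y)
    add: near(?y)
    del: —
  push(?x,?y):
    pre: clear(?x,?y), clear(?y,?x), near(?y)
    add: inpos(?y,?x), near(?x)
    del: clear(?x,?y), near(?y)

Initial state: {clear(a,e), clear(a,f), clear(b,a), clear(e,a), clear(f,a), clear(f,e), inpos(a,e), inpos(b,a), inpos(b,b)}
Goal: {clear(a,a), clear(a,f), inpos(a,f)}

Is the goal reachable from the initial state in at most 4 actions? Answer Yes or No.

1. tag(e,a)  →  {clear(a,a), clear(a,f), clear(b,a), clear(f,a), clear(f,e), inpos(b,a), inpos(b,b)}
2. move(b,a)  →  {clear(a,a), clear(a,f), clear(b,a), clear(f,a), clear(f,e), inpos(b,a), inpos(b,b), near(a)}
3. push(f,a)  →  {clear(a,a), clear(a,f), clear(b,a), clear(f,e), inpos(a,f), inpos(b,a), inpos(b,b), near(f)}
optimal plan length = 3; 3 ≤ 4

Yes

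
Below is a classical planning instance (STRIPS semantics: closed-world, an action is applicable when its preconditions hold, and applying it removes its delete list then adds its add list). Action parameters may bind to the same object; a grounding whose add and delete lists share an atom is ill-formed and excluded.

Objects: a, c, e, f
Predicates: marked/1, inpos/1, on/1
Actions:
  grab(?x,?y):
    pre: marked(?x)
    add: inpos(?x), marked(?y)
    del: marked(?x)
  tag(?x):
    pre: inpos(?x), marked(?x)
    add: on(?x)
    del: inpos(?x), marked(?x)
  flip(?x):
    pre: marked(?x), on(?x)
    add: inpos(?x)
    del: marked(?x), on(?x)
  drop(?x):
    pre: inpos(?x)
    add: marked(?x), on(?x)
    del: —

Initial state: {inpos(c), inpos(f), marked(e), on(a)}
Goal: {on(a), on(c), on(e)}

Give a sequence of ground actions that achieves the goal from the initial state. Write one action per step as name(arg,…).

grab(e,a); drop(c); drop(e)

1. grab(e,a)  →  {inpos(c), inpos(e), inpos(f), marked(a), on(a)}
2. drop(c)  →  {inpos(c), inpos(e), inpos(f), marked(a), marked(c), on(a), on(c)}
3. drop(e)  →  {inpos(c), inpos(e), inpos(f), marked(a), marked(c), marked(e), on(a), on(c), on(e)}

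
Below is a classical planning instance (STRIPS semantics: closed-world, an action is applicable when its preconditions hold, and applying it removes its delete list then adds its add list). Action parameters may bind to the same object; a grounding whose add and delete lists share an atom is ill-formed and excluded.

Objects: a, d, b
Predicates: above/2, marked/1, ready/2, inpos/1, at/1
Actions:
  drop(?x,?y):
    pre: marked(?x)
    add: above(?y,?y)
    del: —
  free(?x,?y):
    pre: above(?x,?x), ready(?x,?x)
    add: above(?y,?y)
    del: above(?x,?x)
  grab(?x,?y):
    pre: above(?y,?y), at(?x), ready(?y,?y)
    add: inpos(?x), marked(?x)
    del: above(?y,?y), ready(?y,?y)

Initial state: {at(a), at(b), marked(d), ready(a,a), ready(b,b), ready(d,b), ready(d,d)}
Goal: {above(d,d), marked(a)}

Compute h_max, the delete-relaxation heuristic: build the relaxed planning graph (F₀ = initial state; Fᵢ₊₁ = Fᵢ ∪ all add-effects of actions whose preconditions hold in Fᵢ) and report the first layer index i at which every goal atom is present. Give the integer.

2

F0 = init (7 atoms)
F1 = F0 ∪ {above(a,a), above(b,b), above(d,d)}  (10 atoms)
F2 = F1 ∪ {inpos(a), inpos(b), marked(a), marked(b)}  (14 atoms)
goal ⊆ F2  ⇒  h_max = 2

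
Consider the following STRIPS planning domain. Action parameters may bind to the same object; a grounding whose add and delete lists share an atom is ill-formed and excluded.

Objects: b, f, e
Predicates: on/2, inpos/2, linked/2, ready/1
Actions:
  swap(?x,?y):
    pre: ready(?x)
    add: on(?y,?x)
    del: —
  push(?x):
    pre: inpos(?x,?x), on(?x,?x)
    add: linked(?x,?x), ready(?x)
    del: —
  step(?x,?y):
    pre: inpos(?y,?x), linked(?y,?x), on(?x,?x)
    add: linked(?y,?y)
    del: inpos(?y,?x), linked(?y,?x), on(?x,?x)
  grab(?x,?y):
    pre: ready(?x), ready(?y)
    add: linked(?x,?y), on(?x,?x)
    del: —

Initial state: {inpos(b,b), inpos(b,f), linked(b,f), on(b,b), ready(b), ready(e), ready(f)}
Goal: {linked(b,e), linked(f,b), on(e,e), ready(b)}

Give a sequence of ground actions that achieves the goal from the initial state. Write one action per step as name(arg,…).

swap(e,e); grab(b,e); grab(f,b)

1. swap(e,e)  →  {inpos(b,b), inpos(b,f), linked(b,f), on(b,b), on(e,e), ready(b), ready(e), ready(f)}
2. grab(b,e)  →  {inpos(b,b), inpos(b,f), linked(b,e), linked(b,f), on(b,b), on(e,e), ready(b), ready(e), ready(f)}
3. grab(f,b)  →  {inpos(b,b), inpos(b,f), linked(b,e), linked(b,f), linked(f,b), on(b,b), on(e,e), on(f,f), ready(b), ready(e), ready(f)}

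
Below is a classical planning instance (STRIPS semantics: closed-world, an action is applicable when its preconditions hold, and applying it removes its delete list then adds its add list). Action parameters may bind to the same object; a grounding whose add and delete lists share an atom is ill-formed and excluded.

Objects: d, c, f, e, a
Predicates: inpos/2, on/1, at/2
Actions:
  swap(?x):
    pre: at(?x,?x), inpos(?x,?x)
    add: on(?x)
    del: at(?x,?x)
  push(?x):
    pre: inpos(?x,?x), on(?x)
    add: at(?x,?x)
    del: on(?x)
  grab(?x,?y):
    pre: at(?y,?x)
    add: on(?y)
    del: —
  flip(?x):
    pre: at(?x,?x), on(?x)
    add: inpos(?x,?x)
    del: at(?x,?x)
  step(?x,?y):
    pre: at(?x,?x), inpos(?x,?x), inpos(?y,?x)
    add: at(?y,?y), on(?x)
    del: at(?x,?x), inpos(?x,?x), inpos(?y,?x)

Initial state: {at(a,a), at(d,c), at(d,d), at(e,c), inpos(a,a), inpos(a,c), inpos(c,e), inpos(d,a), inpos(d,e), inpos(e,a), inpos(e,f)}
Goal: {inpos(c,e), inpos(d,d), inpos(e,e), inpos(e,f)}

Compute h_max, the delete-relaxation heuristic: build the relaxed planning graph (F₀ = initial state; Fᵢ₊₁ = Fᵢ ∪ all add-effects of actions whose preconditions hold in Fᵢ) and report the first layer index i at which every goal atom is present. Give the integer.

F0 = init (11 atoms)
F1 = F0 ∪ {at(e,e), on(a), on(d), on(e)}  (15 atoms)
F2 = F1 ∪ {inpos(d,d), inpos(e,e)}  (17 atoms)
goal ⊆ F2  ⇒  h_max = 2

2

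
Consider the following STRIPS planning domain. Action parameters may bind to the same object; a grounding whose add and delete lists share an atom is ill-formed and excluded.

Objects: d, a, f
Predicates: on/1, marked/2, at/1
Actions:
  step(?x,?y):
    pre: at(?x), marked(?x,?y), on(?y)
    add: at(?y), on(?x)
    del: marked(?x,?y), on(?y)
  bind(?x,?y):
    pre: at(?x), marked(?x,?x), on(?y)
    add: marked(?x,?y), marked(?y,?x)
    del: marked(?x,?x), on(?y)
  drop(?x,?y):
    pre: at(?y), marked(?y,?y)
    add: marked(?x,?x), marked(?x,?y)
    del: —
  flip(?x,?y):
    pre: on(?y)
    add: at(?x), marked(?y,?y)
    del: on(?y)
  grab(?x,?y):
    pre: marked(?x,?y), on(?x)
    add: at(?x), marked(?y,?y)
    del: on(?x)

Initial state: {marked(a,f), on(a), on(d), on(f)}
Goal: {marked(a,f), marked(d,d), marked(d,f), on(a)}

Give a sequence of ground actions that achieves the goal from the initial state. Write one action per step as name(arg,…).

1. flip(f,f)  →  {at(f), marked(a,f), marked(f,f), on(a), on(d)}
2. drop(d,f)  →  {at(f), marked(a,f), marked(d,d), marked(d,f), marked(f,f), on(a), on(d)}

flip(f,f); drop(d,f)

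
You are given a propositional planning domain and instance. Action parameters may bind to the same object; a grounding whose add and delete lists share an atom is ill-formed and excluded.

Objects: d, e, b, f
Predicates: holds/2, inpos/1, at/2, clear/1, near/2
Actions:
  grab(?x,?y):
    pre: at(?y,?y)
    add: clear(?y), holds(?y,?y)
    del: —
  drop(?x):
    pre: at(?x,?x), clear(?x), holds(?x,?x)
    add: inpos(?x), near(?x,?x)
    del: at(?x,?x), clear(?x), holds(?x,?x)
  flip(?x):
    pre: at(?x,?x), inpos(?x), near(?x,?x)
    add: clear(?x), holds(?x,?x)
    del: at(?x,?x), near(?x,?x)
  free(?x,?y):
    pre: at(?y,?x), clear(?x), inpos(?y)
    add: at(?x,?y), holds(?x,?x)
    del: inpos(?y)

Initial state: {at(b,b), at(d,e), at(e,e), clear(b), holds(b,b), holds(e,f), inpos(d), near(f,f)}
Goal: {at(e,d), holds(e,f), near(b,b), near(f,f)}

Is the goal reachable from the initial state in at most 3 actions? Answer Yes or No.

1. grab(d,e)  →  {at(b,b), at(d,e), at(e,e), clear(b), clear(e), holds(b,b), holds(e,e), holds(e,f), inpos(d), near(f,f)}
2. drop(b)  →  {at(d,e), at(e,e), clear(e), holds(e,e), holds(e,f), inpos(b), inpos(d), near(b,b), near(f,f)}
3. free(e,d)  →  {at(d,e), at(e,d), at(e,e), clear(e), holds(e,e), holds(e,f), inpos(b), near(b,b), near(f,f)}
optimal plan length = 3; 3 ≤ 3

Yes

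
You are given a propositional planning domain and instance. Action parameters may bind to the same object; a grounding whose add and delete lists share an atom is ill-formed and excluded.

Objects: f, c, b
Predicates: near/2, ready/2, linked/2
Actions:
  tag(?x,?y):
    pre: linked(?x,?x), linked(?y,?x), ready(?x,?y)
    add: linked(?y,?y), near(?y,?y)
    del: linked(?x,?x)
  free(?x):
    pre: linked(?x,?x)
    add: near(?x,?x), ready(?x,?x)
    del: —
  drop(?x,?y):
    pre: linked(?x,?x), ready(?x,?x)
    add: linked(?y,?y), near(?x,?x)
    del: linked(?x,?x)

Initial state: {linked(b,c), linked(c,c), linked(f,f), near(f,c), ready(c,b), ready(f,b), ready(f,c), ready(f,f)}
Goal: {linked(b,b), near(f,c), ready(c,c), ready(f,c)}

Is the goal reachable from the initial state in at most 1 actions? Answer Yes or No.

1. free(c)  →  {linked(b,c), linked(c,c), linked(f,f), near(c,c), near(f,c), ready(c,b), ready(c,c), ready(f,b), ready(f,c), ready(f,f)}
2. tag(c,b)  →  {linked(b,b), linked(b,c), linked(f,f), near(b,b), near(c,c), near(f,c), ready(c,b), ready(c,c), ready(f,b), ready(f,c), ready(f,f)}
optimal plan length = 2; 2 > 1

No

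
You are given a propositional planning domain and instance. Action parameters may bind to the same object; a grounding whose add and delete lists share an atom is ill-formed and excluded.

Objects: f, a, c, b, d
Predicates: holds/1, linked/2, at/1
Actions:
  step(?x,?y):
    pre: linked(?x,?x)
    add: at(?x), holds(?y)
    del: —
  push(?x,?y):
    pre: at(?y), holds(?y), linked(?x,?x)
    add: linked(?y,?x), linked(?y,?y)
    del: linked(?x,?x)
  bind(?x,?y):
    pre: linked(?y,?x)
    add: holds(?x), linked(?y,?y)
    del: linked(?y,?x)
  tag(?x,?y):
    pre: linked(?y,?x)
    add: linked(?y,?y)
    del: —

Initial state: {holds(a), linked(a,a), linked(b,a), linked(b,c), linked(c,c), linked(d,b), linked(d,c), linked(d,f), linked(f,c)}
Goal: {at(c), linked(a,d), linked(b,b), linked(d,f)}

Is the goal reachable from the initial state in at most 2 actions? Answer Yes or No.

1. step(a,f)  →  {at(a), holds(a), holds(f), linked(a,a), linked(b,a), linked(b,c), linked(c,c), linked(d,b), linked(d,c), linked(d,f), linked(f,c)}
2. step(c,f)  →  {at(a), at(c), holds(a), holds(f), linked(a,a), linked(b,a), linked(b,c), linked(c,c), linked(d,b), linked(d,c), linked(d,f), linked(f,c)}
3. bind(a,b)  →  {at(a), at(c), holds(a), holds(f), linked(a,a), linked(b,b), linked(b,c), linked(c,c), linked(d,b), linked(d,c), linked(d,f), linked(f,c)}
4. bind(c,d)  →  {at(a), at(c), holds(a), holds(c), holds(f), linked(a,a), linked(b,b), linked(b,c), linked(c,c), linked(d,b), linked(d,d), linked(d,f), linked(f,c)}
5. push(d,a)  →  {at(a), at(c), holds(a), holds(c), holds(f), linked(a,a), linked(a,d), linked(b,b), linked(b,c), linked(c,c), linked(d,b), linked(d,f), linked(f,c)}
optimal plan length = 5; 5 > 2

No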